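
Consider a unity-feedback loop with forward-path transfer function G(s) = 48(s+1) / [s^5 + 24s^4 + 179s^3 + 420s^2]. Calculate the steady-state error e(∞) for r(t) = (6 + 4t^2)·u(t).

70

The denominator has no term below 420s^2 — 2 poles at s=0, type 2. By superposition:
  • 6: tracked with zero error.
  • 4t^2: e_ss = 8/K_a with K_a=4/35 → 70.
Total e_ss = 70.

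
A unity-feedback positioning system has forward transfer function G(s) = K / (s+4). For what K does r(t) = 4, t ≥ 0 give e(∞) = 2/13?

100

System type = 0 (no poles at s=0).
K_p = lim_{s→0} G(s) = K / (4) = 0.25·K.
e_ss = 4/(1 + K_p) = 2/13 ⇒ 1 + 0.25·K = 26 ⇒ K = 100.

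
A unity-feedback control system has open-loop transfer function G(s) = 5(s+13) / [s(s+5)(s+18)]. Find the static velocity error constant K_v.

13/18

G(s) has one factor of s in the denominator, so the system is type 1.
K_v = lim_{s→0} s·G(s) = 5·13 / (5·18) = 13/18.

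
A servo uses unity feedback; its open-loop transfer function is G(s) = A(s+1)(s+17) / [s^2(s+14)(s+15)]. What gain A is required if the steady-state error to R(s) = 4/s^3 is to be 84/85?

50

The open loop has two poles at the origin → type 2 system.
K_a = lim_{s→0} s^2·G(s) = A·1·17 / (14·15) = (17/210)·A.
e_ss = 4/K_a = 84/85 ⇒ K_a = 85/21 ⇒ A = (85/21)/(17/210) = 50.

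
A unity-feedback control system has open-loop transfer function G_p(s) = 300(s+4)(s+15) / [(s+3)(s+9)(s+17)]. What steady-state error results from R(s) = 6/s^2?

infinity

No free integrators in G_p(s): this is a type 0 system.
For a type-0 system K_v = 0, so e_ss to a ramp input is unbounded.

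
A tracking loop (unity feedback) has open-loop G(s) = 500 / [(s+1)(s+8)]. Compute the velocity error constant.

0

No free integrators in G(s): this is a type 0 system.
K_v = lim_{s→0} s·G(s) = 0 (the extra factor of s kills the finite limit).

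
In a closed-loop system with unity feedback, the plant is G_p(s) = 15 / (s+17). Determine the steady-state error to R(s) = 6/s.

3.1875

System type = 0 (no poles at s=0).
K_p = lim_{s→0} G_p(s) = 15 / (17) = 15/17.
e_ss = 6/(1 + K_p) = 6/(32/17) = 3.1875.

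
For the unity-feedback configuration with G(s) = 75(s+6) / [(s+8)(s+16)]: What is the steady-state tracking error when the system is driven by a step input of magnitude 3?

192/289

G(s) has no factors of s in the denominator, so the system is type 0.
K_p = lim_{s→0} G(s) = 75·6 / (8·16) = 225/64.
e_ss = 3/(1 + K_p) = 3/(289/64) = 192/289.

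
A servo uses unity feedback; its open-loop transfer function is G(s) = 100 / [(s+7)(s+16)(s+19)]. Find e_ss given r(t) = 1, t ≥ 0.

532/557

No free integrators in G(s): this is a type 0 system.
K_p = lim_{s→0} G(s) = 100 / (7·16·19) = 25/532.
e_ss = 1/(1 + K_p) = 1/(557/532) = 532/557.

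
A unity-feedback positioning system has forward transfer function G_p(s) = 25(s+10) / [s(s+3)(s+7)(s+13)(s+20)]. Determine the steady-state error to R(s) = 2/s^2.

The open loop has one pole at the origin → type 1 system.
K_v = lim_{s→0} s·G_p(s) = 25·10 / (3·7·13·20) = 25/546.
e_ss = 2/K_v = 2/(25/546) = 43.68.

43.68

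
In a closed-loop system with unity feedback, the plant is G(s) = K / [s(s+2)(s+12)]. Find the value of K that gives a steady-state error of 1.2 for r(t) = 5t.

100

System type = 1 (one pole at s=0).
K_v = lim_{s→0} s·G(s) = K / (2·12) = (1/24)·K.
e_ss = 5/K_v = 1.2 ⇒ K_v = 25/6 ⇒ K = (25/6)/(1/24) = 100.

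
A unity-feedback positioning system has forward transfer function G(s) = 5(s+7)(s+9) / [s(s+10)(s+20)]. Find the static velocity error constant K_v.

G(s) has one factor of s in the denominator, so the system is type 1.
K_v = lim_{s→0} s·G(s) = 5·7·9 / (10·20) = 1.575.

1.575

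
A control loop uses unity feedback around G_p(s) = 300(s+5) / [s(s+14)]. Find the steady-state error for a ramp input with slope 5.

7/150

One free integrator in G_p(s): this is a type 1 system.
K_v = lim_{s→0} s·G_p(s) = 300·5 / (14) = 750/7.
e_ss = 5/K_v = 5/(750/7) = 7/150.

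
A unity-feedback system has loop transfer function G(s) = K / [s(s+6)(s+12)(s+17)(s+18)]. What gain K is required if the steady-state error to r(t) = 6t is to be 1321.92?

One free integrator in G(s): this is a type 1 system.
K_v = lim_{s→0} s·G(s) = K / (6·12·17·18) = (1/22032)·K.
e_ss = 6/K_v = 1321.92 ⇒ K_v = 25/5508 ⇒ K = (25/5508)/(1/22032) = 100.

100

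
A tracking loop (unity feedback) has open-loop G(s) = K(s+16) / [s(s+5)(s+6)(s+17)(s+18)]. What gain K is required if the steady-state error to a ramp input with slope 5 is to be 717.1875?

4

The open loop has one pole at the origin → type 1 system.
K_v = lim_{s→0} s·G(s) = K·16 / (5·6·17·18) = (4/2295)·K.
e_ss = 5/K_v = 717.1875 ⇒ K_v = 16/2295 ⇒ K = (16/2295)/(4/2295) = 4.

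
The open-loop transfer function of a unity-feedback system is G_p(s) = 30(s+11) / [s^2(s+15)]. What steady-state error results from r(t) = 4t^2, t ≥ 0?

Two free integrators in G_p(s): this is a type 2 system.
K_a = lim_{s→0} s^2·G_p(s) = 30·11 / (15) = 22.
r(t) = 4t^2 gives R(s) = 8/s^3.
e_ss = 8/K_a = 8/22 = 4/11.

4/11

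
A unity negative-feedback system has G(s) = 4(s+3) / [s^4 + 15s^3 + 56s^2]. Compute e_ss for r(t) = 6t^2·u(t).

56

Factoring s^2 from the denominator leaves a polynomial with constant term 56, so the system is type 2.
K_a = lim_{s→0} s^2·G(s) = 4·3 / 56 = 3/14.
r(t) = 6t^2 gives R(s) = 12/s^3.
e_ss = 12/K_a = 12/(3/14) = 56.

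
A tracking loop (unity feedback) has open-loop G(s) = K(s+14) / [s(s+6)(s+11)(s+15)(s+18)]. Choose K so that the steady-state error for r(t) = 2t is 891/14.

G(s) has one factor of s in the denominator, so the system is type 1.
K_v = lim_{s→0} s·G(s) = K·14 / (6·11·15·18) = (7/8910)·K.
e_ss = 2/K_v = 891/14 ⇒ K_v = 28/891 ⇒ K = (28/891)/(7/8910) = 40.

40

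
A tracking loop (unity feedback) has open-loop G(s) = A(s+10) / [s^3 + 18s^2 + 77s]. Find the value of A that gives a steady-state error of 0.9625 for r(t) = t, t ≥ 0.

8

The denominator has no term below 77s — 1 pole at s=0, type 1.
K_v = lim_{s→0} s·G(s) = A·10 / 77 = (10/77)·A.
e_ss = 1/K_v = 0.9625 ⇒ K_v = 80/77 ⇒ A = (80/77)/(10/77) = 8.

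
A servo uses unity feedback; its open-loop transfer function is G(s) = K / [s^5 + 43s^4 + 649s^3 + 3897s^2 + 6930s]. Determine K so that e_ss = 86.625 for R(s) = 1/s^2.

80

Lowest-order denominator term is 6930s, so the open loop has 1 pole at the origin → type 1 system.
K_v = lim_{s→0} s·G(s) = K / 6930 = (1/6930)·K.
e_ss = 1/K_v = 86.625 ⇒ K_v = 8/693 ⇒ K = (8/693)/(1/6930) = 80.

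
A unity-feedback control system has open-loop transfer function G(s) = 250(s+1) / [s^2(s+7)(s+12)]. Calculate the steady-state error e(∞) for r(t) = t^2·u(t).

System type = 2 (two poles at s=0).
K_a = lim_{s→0} s^2·G(s) = 250·1 / (7·12) = 125/42.
r(t) = t^2 gives R(s) = 2/s^3.
e_ss = 2/K_a = 2/(125/42) = 0.672.

0.672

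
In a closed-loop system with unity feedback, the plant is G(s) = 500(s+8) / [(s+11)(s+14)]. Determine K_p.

No free integrators in G(s): this is a type 0 system.
K_p = lim_{s→0} G(s) = 500·8 / (11·14) = 2000/77.

2000/77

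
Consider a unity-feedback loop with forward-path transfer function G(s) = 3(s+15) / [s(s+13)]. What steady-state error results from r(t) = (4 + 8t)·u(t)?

G(s) has one factor of s in the denominator, so the system is type 1. Treating each term separately:
  • 4: tracked with zero error.
  • 8t: e_ss = 8/K_v with K_v=45/13 → 104/45.
Total e_ss = 104/45.

104/45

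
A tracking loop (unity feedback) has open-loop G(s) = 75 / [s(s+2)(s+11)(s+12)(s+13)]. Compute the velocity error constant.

The open loop has one pole at the origin → type 1 system.
K_v = lim_{s→0} s·G(s) = 75 / (2·11·12·13) = 25/1144.

25/1144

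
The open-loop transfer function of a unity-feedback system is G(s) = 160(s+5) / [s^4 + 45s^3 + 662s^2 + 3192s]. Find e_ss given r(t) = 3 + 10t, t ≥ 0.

Lowest-order denominator term is 3192s, so the open loop has 1 pole at the origin → type 1 system. Taking each input component in turn:
  • 3: tracked with zero error.
  • 10t: e_ss = 10/K_v with K_v=100/399 → 39.9.
Total e_ss = 39.9.

39.9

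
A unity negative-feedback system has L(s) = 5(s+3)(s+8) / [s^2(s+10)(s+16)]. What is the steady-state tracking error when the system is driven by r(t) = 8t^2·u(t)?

L(s) has two factors of s in the denominator, so the system is type 2.
K_a = lim_{s→0} s^2·L(s) = 5·3·8 / (10·16) = 0.75.
r(t) = 8t^2 gives R(s) = 16/s^3.
e_ss = 16/K_a = 16/0.75 = 64/3.

64/3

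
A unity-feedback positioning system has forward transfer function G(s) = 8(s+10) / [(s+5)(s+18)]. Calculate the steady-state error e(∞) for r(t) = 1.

9/17

No free integrators in G(s): this is a type 0 system.
K_p = lim_{s→0} G(s) = 8·10 / (5·18) = 8/9.
e_ss = 1/(1 + K_p) = 1/(17/9) = 9/17.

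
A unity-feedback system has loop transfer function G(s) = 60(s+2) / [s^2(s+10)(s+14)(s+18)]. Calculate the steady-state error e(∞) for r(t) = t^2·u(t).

The open loop has two poles at the origin → type 2 system.
K_a = lim_{s→0} s^2·G(s) = 60·2 / (10·14·18) = 1/21.
r(t) = t^2 gives R(s) = 2/s^3.
e_ss = 2/K_a = 2/(1/21) = 42.

42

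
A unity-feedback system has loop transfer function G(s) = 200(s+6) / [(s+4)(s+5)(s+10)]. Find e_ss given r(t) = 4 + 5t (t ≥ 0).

No free integrators in G(s): this is a type 0 system. Treating each term separately:
  • 4: e_ss = 4/(1+K_p) with K_p=6 → 4/7.
  • 5t: a type-0 system cannot track it, e_ss → ∞.
The unbounded component dominates.

infinity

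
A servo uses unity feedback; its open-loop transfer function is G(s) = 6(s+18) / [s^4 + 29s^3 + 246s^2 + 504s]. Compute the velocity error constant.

3/14

Lowest-order denominator term is 504s, so the open loop has 1 pole at the origin → type 1 system.
K_v = lim_{s→0} s·G(s) = 6·18 / 504 = 3/14.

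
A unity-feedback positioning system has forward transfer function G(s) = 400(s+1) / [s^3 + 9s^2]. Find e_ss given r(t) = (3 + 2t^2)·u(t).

Lowest-order denominator term is 9s^2, so the open loop has 2 poles at the origin → type 2 system. Treating each term separately:
  • 3: tracked with zero error.
  • 2t^2: e_ss = 4/K_a with K_a=400/9 → 0.09.
Total e_ss = 0.09.

0.09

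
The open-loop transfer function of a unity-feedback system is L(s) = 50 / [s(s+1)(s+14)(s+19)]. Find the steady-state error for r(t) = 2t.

The open loop has one pole at the origin → type 1 system.
K_v = lim_{s→0} s·L(s) = 50 / (1·14·19) = 25/133.
e_ss = 2/K_v = 2/(25/133) = 10.64.

10.64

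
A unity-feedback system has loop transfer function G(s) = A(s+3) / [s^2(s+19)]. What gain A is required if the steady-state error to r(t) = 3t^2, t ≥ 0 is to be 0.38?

Two free integrators in G(s): this is a type 2 system.
K_a = lim_{s→0} s^2·G(s) = A·3 / (19) = (3/19)·A.
e_ss = 6/K_a = 0.38 ⇒ K_a = 300/19 ⇒ A = (300/19)/(3/19) = 100.

100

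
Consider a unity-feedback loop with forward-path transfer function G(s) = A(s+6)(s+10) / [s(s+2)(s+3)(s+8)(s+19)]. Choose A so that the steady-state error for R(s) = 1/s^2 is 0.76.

System type = 1 (one pole at s=0).
K_v = lim_{s→0} s·G(s) = A·6·10 / (2·3·8·19) = (5/76)·A.
e_ss = 1/K_v = 0.76 ⇒ K_v = 25/19 ⇒ A = (25/19)/(5/76) = 20.

20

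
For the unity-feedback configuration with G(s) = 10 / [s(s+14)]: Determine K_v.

5/7

G(s) has one factor of s in the denominator, so the system is type 1.
K_v = lim_{s→0} s·G(s) = 10 / (14) = 5/7.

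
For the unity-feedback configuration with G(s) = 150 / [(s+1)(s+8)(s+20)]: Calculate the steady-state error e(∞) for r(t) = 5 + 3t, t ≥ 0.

infinity

The open loop has no poles at the origin → type 0 system. By superposition:
  • 5: e_ss = 5/(1+K_p) with K_p=0.9375 → 80/31.
  • 3t: a type-0 system cannot track it, e_ss → ∞.
The unbounded component dominates.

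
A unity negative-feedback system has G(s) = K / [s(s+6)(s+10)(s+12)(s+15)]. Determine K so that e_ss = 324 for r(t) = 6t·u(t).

G(s) has one factor of s in the denominator, so the system is type 1.
K_v = lim_{s→0} s·G(s) = K / (6·10·12·15) = (1/10800)·K.
e_ss = 6/K_v = 324 ⇒ K_v = 1/54 ⇒ K = (1/54)/(1/10800) = 200.

200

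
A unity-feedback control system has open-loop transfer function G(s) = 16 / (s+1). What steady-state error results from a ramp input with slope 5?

G(s) has no factors of s in the denominator, so the system is type 0.
K_v = lim_{s→0} s·G(s) = 0; the steady-state error to this ramp input grows without bound.

infinity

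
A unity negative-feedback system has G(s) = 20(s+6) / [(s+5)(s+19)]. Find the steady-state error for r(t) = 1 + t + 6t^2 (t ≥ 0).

infinity

No free integrators in G(s): this is a type 0 system. Treating each term separately:
  • 1: e_ss = 1/(1+K_p) with K_p=24/19 → 19/43.
  • t: a type-0 system cannot track it, e_ss → ∞.
  • 6t^2: a type-0 system cannot track it, e_ss → ∞.
The unbounded component dominates.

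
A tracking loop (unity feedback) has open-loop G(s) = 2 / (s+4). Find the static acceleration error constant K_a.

0

The open loop has no poles at the origin → type 0 system.
K_a = lim_{s→0} s^2·G(s) = 0 (the extra factor of s kills the finite limit).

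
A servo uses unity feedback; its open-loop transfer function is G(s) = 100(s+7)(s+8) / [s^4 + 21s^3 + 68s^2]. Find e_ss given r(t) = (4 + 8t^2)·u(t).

The denominator has no term below 68s^2 — 2 poles at s=0, type 2. Treating each term separately:
  • 4: tracked with zero error.
  • 8t^2: e_ss = 16/K_a with K_a=1400/17 → 34/175.
Total e_ss = 34/175.

34/175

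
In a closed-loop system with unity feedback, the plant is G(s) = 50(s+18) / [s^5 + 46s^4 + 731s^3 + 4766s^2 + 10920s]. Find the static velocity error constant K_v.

15/182

The denominator has no term below 10920s — 1 pole at s=0, type 1.
K_v = lim_{s→0} s·G(s) = 50·18 / 10920 = 15/182.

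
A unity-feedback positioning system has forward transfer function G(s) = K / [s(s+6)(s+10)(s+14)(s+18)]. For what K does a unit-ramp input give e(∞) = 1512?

System type = 1 (one pole at s=0).
K_v = lim_{s→0} s·G(s) = K / (6·10·14·18) = (1/15120)·K.
e_ss = 1/K_v = 1512 ⇒ K_v = 1/1512 ⇒ K = (1/1512)/(1/15120) = 10.

10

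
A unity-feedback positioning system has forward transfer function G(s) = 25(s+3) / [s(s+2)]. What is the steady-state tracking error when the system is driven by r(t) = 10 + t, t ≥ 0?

2/75

G(s) has one factor of s in the denominator, so the system is type 1. Taking each input component in turn:
  • 10: tracked with zero error.
  • t: e_ss = 1/K_v with K_v=37.5 → 2/75.
Total e_ss = 2/75.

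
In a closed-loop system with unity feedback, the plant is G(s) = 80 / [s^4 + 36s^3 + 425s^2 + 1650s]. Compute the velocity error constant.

8/165

The denominator has no term below 1650s — 1 pole at s=0, type 1.
K_v = lim_{s→0} s·G(s) = 80 / 1650 = 8/165.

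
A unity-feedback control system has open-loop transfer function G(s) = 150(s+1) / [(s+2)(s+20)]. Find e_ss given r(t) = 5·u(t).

20/19

G(s) has no factors of s in the denominator, so the system is type 0.
K_p = lim_{s→0} G(s) = 150·1 / (2·20) = 3.75.
e_ss = 5/(1 + K_p) = 5/4.75 = 20/19.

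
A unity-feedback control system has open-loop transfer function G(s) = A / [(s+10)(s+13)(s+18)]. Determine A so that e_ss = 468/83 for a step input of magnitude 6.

G(s) has no factors of s in the denominator, so the system is type 0.
K_p = lim_{s→0} G(s) = A / (10·13·18) = (1/2340)·A.
e_ss = 6/(1 + K_p) = 468/83 ⇒ 1 + (1/2340)·A = 83/78 ⇒ A = 150.

150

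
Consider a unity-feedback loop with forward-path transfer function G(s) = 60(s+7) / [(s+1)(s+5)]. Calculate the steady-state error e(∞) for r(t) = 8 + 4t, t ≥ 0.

G(s) has no factors of s in the denominator, so the system is type 0. Treating each term separately:
  • 8: e_ss = 8/(1+K_p) with K_p=84 → 8/85.
  • 4t: a type-0 system cannot track it, e_ss → ∞.
The unbounded component dominates.

infinity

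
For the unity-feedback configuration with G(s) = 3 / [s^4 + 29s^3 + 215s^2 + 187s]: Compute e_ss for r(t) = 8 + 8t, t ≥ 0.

1496/3

Lowest-order denominator term is 187s, so the open loop has 1 pole at the origin → type 1 system. Taking each input component in turn:
  • 8: tracked with zero error.
  • 8t: e_ss = 8/K_v with K_v=3/187 → 1496/3.
Total e_ss = 1496/3.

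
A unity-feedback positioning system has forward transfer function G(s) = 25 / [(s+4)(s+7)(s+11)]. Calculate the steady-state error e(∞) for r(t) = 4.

1232/333

The open loop has no poles at the origin → type 0 system.
K_p = lim_{s→0} G(s) = 25 / (4·7·11) = 25/308.
e_ss = 4/(1 + K_p) = 4/(333/308) = 1232/333.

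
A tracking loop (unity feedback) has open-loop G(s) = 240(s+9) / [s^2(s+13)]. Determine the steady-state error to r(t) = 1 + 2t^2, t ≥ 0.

13/540

The open loop has two poles at the origin → type 2 system. Taking each input component in turn:
  • 1: tracked with zero error.
  • 2t^2: e_ss = 4/K_a with K_a=2160/13 → 13/540.
Total e_ss = 13/540.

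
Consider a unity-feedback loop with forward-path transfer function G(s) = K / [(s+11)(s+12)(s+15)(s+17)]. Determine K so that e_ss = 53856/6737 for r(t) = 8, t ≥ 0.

25

The open loop has no poles at the origin → type 0 system.
K_p = lim_{s→0} G(s) = K / (11·12·15·17) = (1/33660)·K.
e_ss = 8/(1 + K_p) = 53856/6737 ⇒ 1 + (1/33660)·K = 6737/6732 ⇒ K = 25.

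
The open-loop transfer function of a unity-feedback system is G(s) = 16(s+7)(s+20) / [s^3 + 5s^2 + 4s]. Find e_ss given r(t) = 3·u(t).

0

Lowest-order denominator term is 4s, so the open loop has 1 pole at the origin → type 1 system.
A type-1 system has K_p = ∞, so it tracks a step input with zero steady-state error.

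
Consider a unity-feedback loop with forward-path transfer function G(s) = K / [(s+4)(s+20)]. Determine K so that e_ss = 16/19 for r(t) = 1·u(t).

G(s) has no factors of s in the denominator, so the system is type 0.
K_p = lim_{s→0} G(s) = K / (4·20) = 0.0125·K.
e_ss = 1/(1 + K_p) = 16/19 ⇒ 1 + 0.0125·K = 1.1875 ⇒ K = 15.

15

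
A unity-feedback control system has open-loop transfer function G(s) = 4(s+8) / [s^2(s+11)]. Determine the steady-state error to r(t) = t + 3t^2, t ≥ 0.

The open loop has two poles at the origin → type 2 system. Taking each input component in turn:
  • t: tracked with zero error.
  • 3t^2: e_ss = 6/K_a with K_a=32/11 → 2.0625.
Total e_ss = 2.0625.

2.0625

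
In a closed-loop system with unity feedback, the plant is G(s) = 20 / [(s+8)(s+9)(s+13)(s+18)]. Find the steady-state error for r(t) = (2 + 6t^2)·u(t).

The open loop has no poles at the origin → type 0 system. Taking each input component in turn:
  • 2: e_ss = 2/(1+K_p) with K_p=5/4212 → 8424/4217.
  • 6t^2: a type-0 system cannot track it, e_ss → ∞.
The unbounded component dominates.

infinity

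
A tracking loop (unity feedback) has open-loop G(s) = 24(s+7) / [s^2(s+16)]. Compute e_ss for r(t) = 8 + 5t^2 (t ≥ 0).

20/21

G(s) has two factors of s in the denominator, so the system is type 2. Treating each term separately:
  • 8: tracked with zero error.
  • 5t^2: e_ss = 10/K_a with K_a=10.5 → 20/21.
Total e_ss = 20/21.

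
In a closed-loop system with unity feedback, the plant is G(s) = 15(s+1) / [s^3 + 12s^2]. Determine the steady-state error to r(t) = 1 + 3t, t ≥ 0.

0

The denominator has no term below 12s^2 — 2 poles at s=0, type 2. By superposition:
  • 1: tracked with zero error.
  • 3t: tracked with zero error.
Total e_ss = 0.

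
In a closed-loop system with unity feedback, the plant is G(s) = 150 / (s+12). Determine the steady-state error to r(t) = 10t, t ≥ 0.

G(s) has no factors of s in the denominator, so the system is type 0.
For a type-0 system K_v = 0, so e_ss to a ramp input is unbounded.

infinity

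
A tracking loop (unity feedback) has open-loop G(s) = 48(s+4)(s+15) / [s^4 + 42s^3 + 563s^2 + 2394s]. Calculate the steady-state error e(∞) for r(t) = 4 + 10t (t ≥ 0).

8.3125

Lowest-order denominator term is 2394s, so the open loop has 1 pole at the origin → type 1 system. By superposition:
  • 4: tracked with zero error.
  • 10t: e_ss = 10/K_v with K_v=160/133 → 8.3125.
Total e_ss = 8.3125.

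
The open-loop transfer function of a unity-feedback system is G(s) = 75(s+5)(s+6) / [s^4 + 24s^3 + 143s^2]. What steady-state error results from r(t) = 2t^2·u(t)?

The denominator has no term below 143s^2 — 2 poles at s=0, type 2.
K_a = lim_{s→0} s^2·G(s) = 75·5·6 / 143 = 2250/143.
r(t) = 2t^2 gives R(s) = 4/s^3.
e_ss = 4/K_a = 4/(2250/143) = 286/1125.

286/1125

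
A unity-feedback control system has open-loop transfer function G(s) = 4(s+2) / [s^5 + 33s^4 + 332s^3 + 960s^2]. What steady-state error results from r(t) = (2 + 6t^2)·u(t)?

1440

Lowest-order denominator term is 960s^2, so the open loop has 2 poles at the origin → type 2 system. By superposition:
  • 2: tracked with zero error.
  • 6t^2: e_ss = 12/K_a with K_a=1/120 → 1440.
Total e_ss = 1440.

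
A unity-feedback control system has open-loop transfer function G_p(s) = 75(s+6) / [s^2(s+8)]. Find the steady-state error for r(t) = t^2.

Two free integrators in G_p(s): this is a type 2 system.
K_a = lim_{s→0} s^2·G_p(s) = 75·6 / (8) = 56.25.
r(t) = t^2 gives R(s) = 2/s^3.
e_ss = 2/K_a = 2/56.25 = 8/225.

8/225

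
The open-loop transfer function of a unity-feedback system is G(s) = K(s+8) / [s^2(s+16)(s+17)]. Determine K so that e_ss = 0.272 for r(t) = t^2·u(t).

250

Two free integrators in G(s): this is a type 2 system.
K_a = lim_{s→0} s^2·G(s) = K·8 / (16·17) = (1/34)·K.
e_ss = 2/K_a = 0.272 ⇒ K_a = 125/17 ⇒ K = (125/17)/(1/34) = 250.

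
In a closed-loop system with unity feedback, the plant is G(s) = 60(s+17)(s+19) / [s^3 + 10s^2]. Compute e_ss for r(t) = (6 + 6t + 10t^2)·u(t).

Factoring s^2 from the denominator leaves a polynomial with constant term 10, so the system is type 2. Taking each input component in turn:
  • 6: tracked with zero error.
  • 6t: tracked with zero error.
  • 10t^2: e_ss = 20/K_a with K_a=1938 → 10/969.
Total e_ss = 10/969.

10/969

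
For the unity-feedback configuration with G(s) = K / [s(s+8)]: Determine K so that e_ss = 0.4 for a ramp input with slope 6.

120

The open loop has one pole at the origin → type 1 system.
K_v = lim_{s→0} s·G(s) = K / (8) = 0.125·K.
e_ss = 6/K_v = 0.4 ⇒ K_v = 15 ⇒ K = 15/0.125 = 120.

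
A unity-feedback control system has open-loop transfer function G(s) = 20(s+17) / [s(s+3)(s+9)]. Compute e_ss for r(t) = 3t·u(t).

System type = 1 (one pole at s=0).
K_v = lim_{s→0} s·G(s) = 20·17 / (3·9) = 340/27.
e_ss = 3/K_v = 3/(340/27) = 81/340.

81/340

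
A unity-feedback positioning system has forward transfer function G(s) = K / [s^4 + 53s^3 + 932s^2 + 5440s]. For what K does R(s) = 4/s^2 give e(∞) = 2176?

Factoring s from the denominator leaves a polynomial with constant term 5440, so the system is type 1.
K_v = lim_{s→0} s·G(s) = K / 5440 = (1/5440)·K.
e_ss = 4/K_v = 2176 ⇒ K_v = 1/544 ⇒ K = (1/544)/(1/5440) = 10.

10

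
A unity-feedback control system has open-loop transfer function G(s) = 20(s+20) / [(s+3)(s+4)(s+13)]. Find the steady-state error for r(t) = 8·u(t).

The open loop has no poles at the origin → type 0 system.
K_p = lim_{s→0} G(s) = 20·20 / (3·4·13) = 100/39.
e_ss = 8/(1 + K_p) = 8/(139/39) = 312/139.

312/139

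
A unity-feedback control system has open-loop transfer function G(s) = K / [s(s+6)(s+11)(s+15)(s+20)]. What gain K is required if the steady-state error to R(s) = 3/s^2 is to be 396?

150

System type = 1 (one pole at s=0).
K_v = lim_{s→0} s·G(s) = K / (6·11·15·20) = (1/19800)·K.
e_ss = 3/K_v = 396 ⇒ K_v = 1/132 ⇒ K = (1/132)/(1/19800) = 150.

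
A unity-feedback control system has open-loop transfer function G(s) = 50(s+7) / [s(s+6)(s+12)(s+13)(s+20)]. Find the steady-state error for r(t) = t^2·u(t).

infinity

System type = 1 (one pole at s=0).
K_a = lim_{s→0} s^2·G(s) = 0; the steady-state error to this parabolic input grows without bound.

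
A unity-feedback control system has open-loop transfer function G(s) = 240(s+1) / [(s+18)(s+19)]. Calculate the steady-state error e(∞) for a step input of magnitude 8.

System type = 0 (no poles at s=0).
K_p = lim_{s→0} G(s) = 240·1 / (18·19) = 40/57.
e_ss = 8/(1 + K_p) = 8/(97/57) = 456/97.

456/97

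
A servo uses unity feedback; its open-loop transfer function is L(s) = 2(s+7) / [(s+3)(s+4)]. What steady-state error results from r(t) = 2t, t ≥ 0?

infinity

No free integrators in L(s): this is a type 0 system.
For a type-0 system K_v = 0, so e_ss to a ramp input is unbounded.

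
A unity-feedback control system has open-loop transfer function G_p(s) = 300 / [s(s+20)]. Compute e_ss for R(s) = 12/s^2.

0.8

G_p(s) has one factor of s in the denominator, so the system is type 1.
K_v = lim_{s→0} s·G_p(s) = 300 / (20) = 15.
e_ss = 12/K_v = 12/15 = 0.8.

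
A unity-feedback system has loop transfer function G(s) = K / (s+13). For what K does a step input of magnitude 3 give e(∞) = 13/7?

8

The open loop has no poles at the origin → type 0 system.
K_p = lim_{s→0} G(s) = K / (13) = (1/13)·K.
e_ss = 3/(1 + K_p) = 13/7 ⇒ 1 + (1/13)·K = 21/13 ⇒ K = 8.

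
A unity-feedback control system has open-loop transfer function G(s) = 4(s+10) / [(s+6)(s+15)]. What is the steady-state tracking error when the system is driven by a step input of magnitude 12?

108/13

The open loop has no poles at the origin → type 0 system.
K_p = lim_{s→0} G(s) = 4·10 / (6·15) = 4/9.
e_ss = 12/(1 + K_p) = 12/(13/9) = 108/13.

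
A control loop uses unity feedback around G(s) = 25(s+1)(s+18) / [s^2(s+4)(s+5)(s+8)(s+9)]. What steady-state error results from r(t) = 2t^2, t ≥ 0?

12.8

Two free integrators in G(s): this is a type 2 system.
K_a = lim_{s→0} s^2·G(s) = 25·1·18 / (4·5·8·9) = 0.3125.
r(t) = 2t^2 gives R(s) = 4/s^3.
e_ss = 4/K_a = 4/0.3125 = 12.8.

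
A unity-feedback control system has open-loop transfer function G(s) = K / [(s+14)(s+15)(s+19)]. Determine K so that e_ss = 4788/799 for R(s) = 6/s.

5

System type = 0 (no poles at s=0).
K_p = lim_{s→0} G(s) = K / (14·15·19) = (1/3990)·K.
e_ss = 6/(1 + K_p) = 4788/799 ⇒ 1 + (1/3990)·K = 799/798 ⇒ K = 5.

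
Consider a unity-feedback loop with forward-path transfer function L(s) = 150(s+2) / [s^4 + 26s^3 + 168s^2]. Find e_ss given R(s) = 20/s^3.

11.2

The denominator has no term below 168s^2 — 2 poles at s=0, type 2.
K_a = lim_{s→0} s^2·L(s) = 150·2 / 168 = 25/14.
r(t) = 10t^2 gives R(s) = 20/s^3.
e_ss = 20/K_a = 20/(25/14) = 11.2.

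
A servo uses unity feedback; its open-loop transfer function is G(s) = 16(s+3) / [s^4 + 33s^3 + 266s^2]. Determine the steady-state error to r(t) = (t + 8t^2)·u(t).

Factoring s^2 from the denominator leaves a polynomial with constant term 266, so the system is type 2. Treating each term separately:
  • t: tracked with zero error.
  • 8t^2: e_ss = 16/K_a with K_a=24/133 → 266/3.
Total e_ss = 266/3.

266/3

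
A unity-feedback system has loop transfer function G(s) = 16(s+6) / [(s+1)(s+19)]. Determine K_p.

G(s) has no factors of s in the denominator, so the system is type 0.
K_p = lim_{s→0} G(s) = 16·6 / (1·19) = 96/19.

96/19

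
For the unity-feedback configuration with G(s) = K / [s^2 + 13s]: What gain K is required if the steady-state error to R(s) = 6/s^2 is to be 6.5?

The denominator has no term below 13s — 1 pole at s=0, type 1.
K_v = lim_{s→0} s·G(s) = K / 13 = (1/13)·K.
e_ss = 6/K_v = 6.5 ⇒ K_v = 12/13 ⇒ K = (12/13)/(1/13) = 12.

12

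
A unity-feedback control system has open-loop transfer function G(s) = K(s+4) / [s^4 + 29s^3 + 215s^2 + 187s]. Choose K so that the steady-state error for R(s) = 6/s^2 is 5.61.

The denominator has no term below 187s — 1 pole at s=0, type 1.
K_v = lim_{s→0} s·G(s) = K·4 / 187 = (4/187)·K.
e_ss = 6/K_v = 5.61 ⇒ K_v = 200/187 ⇒ K = (200/187)/(4/187) = 50.

50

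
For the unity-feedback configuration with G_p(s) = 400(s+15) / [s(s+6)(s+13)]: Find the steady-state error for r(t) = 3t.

0.039

The open loop has one pole at the origin → type 1 system.
K_v = lim_{s→0} s·G_p(s) = 400·15 / (6·13) = 1000/13.
e_ss = 3/K_v = 3/(1000/13) = 0.039.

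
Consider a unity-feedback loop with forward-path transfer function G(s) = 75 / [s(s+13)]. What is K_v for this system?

G(s) has one factor of s in the denominator, so the system is type 1.
K_v = lim_{s→0} s·G(s) = 75 / (13) = 75/13.

75/13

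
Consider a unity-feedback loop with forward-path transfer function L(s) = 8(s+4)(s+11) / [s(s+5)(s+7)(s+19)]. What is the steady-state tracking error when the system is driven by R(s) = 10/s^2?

3325/176

One free integrator in L(s): this is a type 1 system.
K_v = lim_{s→0} s·L(s) = 8·4·11 / (5·7·19) = 352/665.
e_ss = 10/K_v = 10/(352/665) = 3325/176.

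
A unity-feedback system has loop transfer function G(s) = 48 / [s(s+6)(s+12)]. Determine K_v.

2/3

G(s) has one factor of s in the denominator, so the system is type 1.
K_v = lim_{s→0} s·G(s) = 48 / (6·12) = 2/3.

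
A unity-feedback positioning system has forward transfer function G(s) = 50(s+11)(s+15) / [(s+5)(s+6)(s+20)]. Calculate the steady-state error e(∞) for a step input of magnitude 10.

40/59

No free integrators in G(s): this is a type 0 system.
K_p = lim_{s→0} G(s) = 50·11·15 / (5·6·20) = 13.75.
e_ss = 10/(1 + K_p) = 10/14.75 = 40/59.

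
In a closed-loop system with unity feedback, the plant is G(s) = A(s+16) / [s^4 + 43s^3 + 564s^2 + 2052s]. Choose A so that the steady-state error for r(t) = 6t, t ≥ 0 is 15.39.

The denominator has no term below 2052s — 1 pole at s=0, type 1.
K_v = lim_{s→0} s·G(s) = A·16 / 2052 = (4/513)·A.
e_ss = 6/K_v = 15.39 ⇒ K_v = 200/513 ⇒ A = (200/513)/(4/513) = 50.

50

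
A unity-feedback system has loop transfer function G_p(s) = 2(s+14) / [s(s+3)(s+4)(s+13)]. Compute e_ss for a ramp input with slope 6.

G_p(s) has one factor of s in the denominator, so the system is type 1.
K_v = lim_{s→0} s·G_p(s) = 2·14 / (3·4·13) = 7/39.
e_ss = 6/K_v = 6/(7/39) = 234/7.

234/7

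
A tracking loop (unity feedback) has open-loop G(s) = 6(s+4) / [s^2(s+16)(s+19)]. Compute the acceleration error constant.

3/38

G(s) has two factors of s in the denominator, so the system is type 2.
K_a = lim_{s→0} s^2·G(s) = 6·4 / (16·19) = 3/38.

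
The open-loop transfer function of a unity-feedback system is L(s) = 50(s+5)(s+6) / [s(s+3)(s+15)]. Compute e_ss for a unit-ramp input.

System type = 1 (one pole at s=0).
K_v = lim_{s→0} s·L(s) = 50·5·6 / (3·15) = 100/3.
e_ss = 1/K_v = 1/(100/3) = 0.03.

0.03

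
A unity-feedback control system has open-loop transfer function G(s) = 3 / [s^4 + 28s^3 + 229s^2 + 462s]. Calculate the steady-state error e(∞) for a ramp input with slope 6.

Factoring s from the denominator leaves a polynomial with constant term 462, so the system is type 1.
K_v = lim_{s→0} s·G(s) = 3 / 462 = 1/154.
e_ss = 6/K_v = 6/(1/154) = 924.

924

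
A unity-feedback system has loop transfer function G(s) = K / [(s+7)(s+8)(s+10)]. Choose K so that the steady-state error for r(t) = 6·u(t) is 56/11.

100

The open loop has no poles at the origin → type 0 system.
K_p = lim_{s→0} G(s) = K / (7·8·10) = (1/560)·K.
e_ss = 6/(1 + K_p) = 56/11 ⇒ 1 + (1/560)·K = 33/28 ⇒ K = 100.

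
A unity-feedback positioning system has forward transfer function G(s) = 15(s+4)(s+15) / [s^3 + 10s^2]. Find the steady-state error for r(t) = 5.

0

Lowest-order denominator term is 10s^2, so the open loop has 2 poles at the origin → type 2 system.
K_p = ∞ for a type-2 system; e_ss to a step is zero.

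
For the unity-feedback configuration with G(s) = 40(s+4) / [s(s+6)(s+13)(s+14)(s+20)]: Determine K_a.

0

The open loop has one pole at the origin → type 1 system.
K_a = lim_{s→0} s^2·G(s) = 0 (the extra factor of s kills the finite limit).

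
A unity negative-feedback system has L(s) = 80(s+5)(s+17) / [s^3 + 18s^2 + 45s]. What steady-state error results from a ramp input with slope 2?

9/680

The denominator has no term below 45s — 1 pole at s=0, type 1.
K_v = lim_{s→0} s·L(s) = 80·5·17 / 45 = 1360/9.
e_ss = 2/K_v = 2/(1360/9) = 9/680.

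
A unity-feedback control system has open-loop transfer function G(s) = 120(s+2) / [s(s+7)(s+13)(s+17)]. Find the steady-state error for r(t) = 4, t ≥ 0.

The open loop has one pole at the origin → type 1 system.
A type-1 system has K_p = ∞, so it tracks a step input with zero steady-state error.

0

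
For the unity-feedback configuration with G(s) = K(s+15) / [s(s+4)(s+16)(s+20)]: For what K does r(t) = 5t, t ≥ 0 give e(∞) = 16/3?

The open loop has one pole at the origin → type 1 system.
K_v = lim_{s→0} s·G(s) = K·15 / (4·16·20) = (3/256)·K.
e_ss = 5/K_v = 16/3 ⇒ K_v = 0.9375 ⇒ K = 0.9375/(3/256) = 80.

80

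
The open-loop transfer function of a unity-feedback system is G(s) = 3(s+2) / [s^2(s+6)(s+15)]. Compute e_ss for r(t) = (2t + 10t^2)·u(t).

Two free integrators in G(s): this is a type 2 system. Treating each term separately:
  • 2t: tracked with zero error.
  • 10t^2: e_ss = 20/K_a with K_a=1/15 → 300.
Total e_ss = 300.

300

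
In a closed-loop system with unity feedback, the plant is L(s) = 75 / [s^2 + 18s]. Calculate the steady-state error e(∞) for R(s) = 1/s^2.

0.24

The denominator has no term below 18s — 1 pole at s=0, type 1.
K_v = lim_{s→0} s·L(s) = 75 / 18 = 25/6.
e_ss = 1/K_v = 1/(25/6) = 0.24.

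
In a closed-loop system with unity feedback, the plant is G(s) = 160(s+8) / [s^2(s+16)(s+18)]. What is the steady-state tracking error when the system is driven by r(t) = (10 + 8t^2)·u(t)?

G(s) has two factors of s in the denominator, so the system is type 2. Treating each term separately:
  • 10: tracked with zero error.
  • 8t^2: e_ss = 16/K_a with K_a=40/9 → 3.6.
Total e_ss = 3.6.

3.6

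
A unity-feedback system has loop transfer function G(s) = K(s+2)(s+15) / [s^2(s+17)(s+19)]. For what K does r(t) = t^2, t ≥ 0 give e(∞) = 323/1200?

80

G(s) has two factors of s in the denominator, so the system is type 2.
K_a = lim_{s→0} s^2·G(s) = K·2·15 / (17·19) = (30/323)·K.
e_ss = 2/K_a = 323/1200 ⇒ K_a = 2400/323 ⇒ K = (2400/323)/(30/323) = 80.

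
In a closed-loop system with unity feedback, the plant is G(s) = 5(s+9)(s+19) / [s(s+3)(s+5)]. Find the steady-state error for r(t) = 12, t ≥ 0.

The open loop has one pole at the origin → type 1 system.
A type-1 system has K_p = ∞, so it tracks a step input with zero steady-state error.

0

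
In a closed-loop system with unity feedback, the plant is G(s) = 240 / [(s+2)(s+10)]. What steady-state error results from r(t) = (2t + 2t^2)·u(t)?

System type = 0 (no poles at s=0). Taking each input component in turn:
  • 2t: a type-0 system cannot track it, e_ss → ∞.
  • 2t^2: a type-0 system cannot track it, e_ss → ∞.
The unbounded component dominates.

infinity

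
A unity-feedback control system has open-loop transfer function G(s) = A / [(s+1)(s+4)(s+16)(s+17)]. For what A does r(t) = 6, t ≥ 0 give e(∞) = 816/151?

120

No free integrators in G(s): this is a type 0 system.
K_p = lim_{s→0} G(s) = A / (1·4·16·17) = (1/1088)·A.
e_ss = 6/(1 + K_p) = 816/151 ⇒ 1 + (1/1088)·A = 151/136 ⇒ A = 120.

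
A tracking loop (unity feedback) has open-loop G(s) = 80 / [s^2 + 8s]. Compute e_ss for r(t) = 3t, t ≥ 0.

0.3

Factoring s from the denominator leaves a polynomial with constant term 8, so the system is type 1.
K_v = lim_{s→0} s·G(s) = 80 / 8 = 10.
e_ss = 3/K_v = 3/10 = 0.3.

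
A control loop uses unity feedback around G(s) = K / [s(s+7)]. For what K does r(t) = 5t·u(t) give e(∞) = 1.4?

The open loop has one pole at the origin → type 1 system.
K_v = lim_{s→0} s·G(s) = K / (7) = (1/7)·K.
e_ss = 5/K_v = 1.4 ⇒ K_v = 25/7 ⇒ K = (25/7)/(1/7) = 25.

25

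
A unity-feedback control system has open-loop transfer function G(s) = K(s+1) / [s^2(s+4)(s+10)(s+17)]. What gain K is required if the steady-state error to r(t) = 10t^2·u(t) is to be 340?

Two free integrators in G(s): this is a type 2 system.
K_a = lim_{s→0} s^2·G(s) = K·1 / (4·10·17) = (1/680)·K.
e_ss = 20/K_a = 340 ⇒ K_a = 1/17 ⇒ K = (1/17)/(1/680) = 40.

40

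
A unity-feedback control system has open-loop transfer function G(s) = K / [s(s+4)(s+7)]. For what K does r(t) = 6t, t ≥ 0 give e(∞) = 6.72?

G(s) has one factor of s in the denominator, so the system is type 1.
K_v = lim_{s→0} s·G(s) = K / (4·7) = (1/28)·K.
e_ss = 6/K_v = 6.72 ⇒ K_v = 25/28 ⇒ K = (25/28)/(1/28) = 25.

25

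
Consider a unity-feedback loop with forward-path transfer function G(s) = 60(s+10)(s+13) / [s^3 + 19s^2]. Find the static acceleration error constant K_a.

7800/19

The denominator has no term below 19s^2 — 2 poles at s=0, type 2.
K_a = lim_{s→0} s^2·G(s) = 60·10·13 / 19 = 7800/19.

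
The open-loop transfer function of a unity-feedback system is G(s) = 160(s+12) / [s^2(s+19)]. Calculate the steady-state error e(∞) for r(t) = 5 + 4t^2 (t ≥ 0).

The open loop has two poles at the origin → type 2 system. Taking each input component in turn:
  • 5: tracked with zero error.
  • 4t^2: e_ss = 8/K_a with K_a=1920/19 → 19/240.
Total e_ss = 19/240.

19/240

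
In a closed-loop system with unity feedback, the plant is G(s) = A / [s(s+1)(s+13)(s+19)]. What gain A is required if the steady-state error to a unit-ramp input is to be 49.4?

System type = 1 (one pole at s=0).
K_v = lim_{s→0} s·G(s) = A / (1·13·19) = (1/247)·A.
e_ss = 1/K_v = 49.4 ⇒ K_v = 5/247 ⇒ A = (5/247)/(1/247) = 5.

5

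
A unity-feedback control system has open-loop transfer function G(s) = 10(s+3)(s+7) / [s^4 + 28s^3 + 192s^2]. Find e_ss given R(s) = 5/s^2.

Factoring s^2 from the denominator leaves a polynomial with constant term 192, so the system is type 2.
K_v = ∞ for a type-2 system; e_ss to a ramp is zero.

0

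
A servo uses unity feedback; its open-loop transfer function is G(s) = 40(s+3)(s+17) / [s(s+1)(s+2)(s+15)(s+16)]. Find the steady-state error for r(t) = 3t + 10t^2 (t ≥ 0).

infinity

One free integrator in G(s): this is a type 1 system. By superposition:
  • 3t: e_ss = 3/K_v with K_v=4.25 → 12/17.
  • 10t^2: a type-1 system cannot track it, e_ss → ∞.
The unbounded component dominates.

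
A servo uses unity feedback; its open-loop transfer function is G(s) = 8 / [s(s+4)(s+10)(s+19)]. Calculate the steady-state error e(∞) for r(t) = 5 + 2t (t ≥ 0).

G(s) has one factor of s in the denominator, so the system is type 1. By superposition:
  • 5: tracked with zero error.
  • 2t: e_ss = 2/K_v with K_v=1/95 → 190.
Total e_ss = 190.

190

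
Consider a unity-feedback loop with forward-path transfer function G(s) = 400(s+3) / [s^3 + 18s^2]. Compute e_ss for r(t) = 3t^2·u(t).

Factoring s^2 from the denominator leaves a polynomial with constant term 18, so the system is type 2.
K_a = lim_{s→0} s^2·G(s) = 400·3 / 18 = 200/3.
r(t) = 3t^2 gives R(s) = 6/s^3.
e_ss = 6/K_a = 6/(200/3) = 0.09.

0.09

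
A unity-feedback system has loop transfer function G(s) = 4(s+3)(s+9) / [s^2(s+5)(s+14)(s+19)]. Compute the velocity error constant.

infinity

K_v = lim_{s→0} s·G(s); with 2 poles at the origin the limit diverges, so K_v = ∞.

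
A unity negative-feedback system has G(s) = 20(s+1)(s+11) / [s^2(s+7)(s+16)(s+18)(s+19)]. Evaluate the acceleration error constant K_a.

Two free integrators in G(s): this is a type 2 system.
K_a = lim_{s→0} s^2·G(s) = 20·1·11 / (7·16·18·19) = 55/9576.

55/9576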